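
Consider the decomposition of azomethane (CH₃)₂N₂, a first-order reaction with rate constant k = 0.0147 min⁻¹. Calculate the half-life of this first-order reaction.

47.15 min

Step 1: For a first-order reaction, t₁/₂ = ln(2)/k
Step 2: t₁/₂ = ln(2)/0.0147
Step 3: t₁/₂ = 0.6931/0.0147 = 47.15 min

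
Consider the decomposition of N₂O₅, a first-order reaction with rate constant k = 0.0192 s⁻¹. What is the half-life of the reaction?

36.1 s

Step 1: For a first-order reaction, t₁/₂ = ln(2)/k
Step 2: t₁/₂ = ln(2)/0.0192
Step 3: t₁/₂ = 0.6931/0.0192 = 36.1 s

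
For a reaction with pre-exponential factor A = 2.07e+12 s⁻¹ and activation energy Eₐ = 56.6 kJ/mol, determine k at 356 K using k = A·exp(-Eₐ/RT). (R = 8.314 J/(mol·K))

1.03e+04 s⁻¹

Step 1: Use the Arrhenius equation: k = A × exp(-Eₐ/RT)
Step 2: Convert Eₐ to J/mol: 56.6 kJ/mol = 56600 J/mol
Step 3: Calculate the exponent: -Eₐ/(RT) = -56600/(8.314 × 356) = -19.12302
Step 4: k = 2.07e+12 × exp(-19.12302)
Step 5: k = 2.07e+12 × 4.95425e-09 = 1.0255e+04 s⁻¹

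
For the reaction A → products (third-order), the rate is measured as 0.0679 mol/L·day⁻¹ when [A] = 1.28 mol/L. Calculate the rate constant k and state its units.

0.03238 (mol/L)⁻²·day⁻¹

Step 1: rate = k[A]^3, so k = rate / [A]^3.
Step 2: k = 0.0679 / (1.28)^3 = 0.0679 / 2.097.
Step 3: k = 0.03238 (mol/L)⁻²·day⁻¹.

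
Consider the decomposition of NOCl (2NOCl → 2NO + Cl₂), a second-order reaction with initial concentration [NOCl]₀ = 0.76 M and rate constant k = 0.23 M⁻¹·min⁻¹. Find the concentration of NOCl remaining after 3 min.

0.4986 M

Step 1: For a second-order reaction: 1/[NOCl] = 1/[NOCl]₀ + kt
Step 2: 1/[NOCl] = 1/0.76 + 0.23 × 3
Step 3: 1/[NOCl] = 1.316 + 0.69 = 2.006
Step 4: [NOCl] = 1/2.006 = 0.4986 M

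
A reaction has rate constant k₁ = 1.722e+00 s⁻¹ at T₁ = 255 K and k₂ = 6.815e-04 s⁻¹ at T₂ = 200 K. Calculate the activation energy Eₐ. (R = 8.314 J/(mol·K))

60.4 kJ/mol

Step 1: Use the two-temperature Arrhenius form: ln(k₂/k₁) = -Eₐ/R × (1/T₂ - 1/T₁)
Step 2: ln(k₂/k₁) = ln(6.815e-04/1.722e+00) = ln(0.000395761) = -7.8347
Step 3: 1/T₂ - 1/T₁ = 1/200 - 1/255 = 1.078431e-03 K⁻¹
Step 4: Eₐ = -R × ln(k₂/k₁) / (1/T₂ - 1/T₁) = -8.314 × -7.8347 / 1.078431e-03
Step 5: Eₐ = 6.0400e+04 J/mol = 60.4 kJ/mol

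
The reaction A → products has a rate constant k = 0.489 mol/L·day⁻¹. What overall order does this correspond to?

zeroth order (0)

Step 1: The units of k for an nth-order reaction are (concentration)^(1-n)·(time)⁻¹.
Step 2: Here k has units mol/L·day⁻¹, so the concentration exponent is 1.
Step 3: 1 - n = 1 ⇒ n = 0. The reaction is zeroth order.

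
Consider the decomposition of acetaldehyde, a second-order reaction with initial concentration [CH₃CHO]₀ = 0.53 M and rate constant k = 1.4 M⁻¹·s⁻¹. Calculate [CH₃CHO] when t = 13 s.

0.04978 M

Step 1: For a second-order reaction: 1/[CH₃CHO] = 1/[CH₃CHO]₀ + kt
Step 2: 1/[CH₃CHO] = 1/0.53 + 1.4 × 13
Step 3: 1/[CH₃CHO] = 1.887 + 18.2 = 20.09
Step 4: [CH₃CHO] = 1/20.09 = 0.04978 M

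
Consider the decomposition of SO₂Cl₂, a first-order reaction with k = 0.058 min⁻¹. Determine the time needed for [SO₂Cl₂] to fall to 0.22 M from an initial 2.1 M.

38.9 min

Step 1: For first-order: t = ln([SO₂Cl₂]₀/[SO₂Cl₂])/k
Step 2: t = ln(2.1/0.22)/0.058
Step 3: t = ln(9.545)/0.058
Step 4: t = 2.256/0.058 = 38.9 min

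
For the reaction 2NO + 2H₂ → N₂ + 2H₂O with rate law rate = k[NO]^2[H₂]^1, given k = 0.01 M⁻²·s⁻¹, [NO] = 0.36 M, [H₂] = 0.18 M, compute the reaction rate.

0.0002333 M/s

Step 1: The rate law is rate = k[NO]^2[H₂]^1
Step 2: Substitute: rate = 0.01 × (0.36)^2 × (0.18)^1
Step 3: rate = 0.01 × 0.1296 × 0.18 = 0.00023328 M/s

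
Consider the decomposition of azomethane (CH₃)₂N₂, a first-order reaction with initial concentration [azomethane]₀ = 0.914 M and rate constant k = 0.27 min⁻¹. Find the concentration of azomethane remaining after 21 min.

0.003151 M

Step 1: For a first-order reaction: [azomethane] = [azomethane]₀ × e^(-kt)
Step 2: [azomethane] = 0.914 × e^(-0.27 × 21)
Step 3: [azomethane] = 0.914 × e^(-5.67)
Step 4: [azomethane] = 0.914 × 0.00344787 = 0.003151 M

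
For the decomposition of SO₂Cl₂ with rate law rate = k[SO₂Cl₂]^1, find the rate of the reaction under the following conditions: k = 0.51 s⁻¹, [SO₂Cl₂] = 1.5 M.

0.765 M/s

Step 1: Identify the rate law: rate = k[SO₂Cl₂]^1
Step 2: Substitute values: rate = 0.51 × (1.5)^1
Step 3: Calculate: rate = 0.51 × 1.5 = 0.765 M/s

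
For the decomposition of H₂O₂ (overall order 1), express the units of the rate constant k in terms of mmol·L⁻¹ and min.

min⁻¹

Step 1: For overall order n, rate = k × (concentration)^n.
Step 2: Rate has units mmol·L⁻¹·min⁻¹; concentration term has units (mmol·L⁻¹)^1.
Step 3: k = rate / (concentration)^n, so units of k = (mmol·L⁻¹)^(1-1)·min⁻¹ = min⁻¹.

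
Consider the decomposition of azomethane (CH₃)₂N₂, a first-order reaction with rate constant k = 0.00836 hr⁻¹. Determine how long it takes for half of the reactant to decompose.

82.91 hr

Step 1: For a first-order reaction, t₁/₂ = ln(2)/k
Step 2: t₁/₂ = ln(2)/0.00836
Step 3: t₁/₂ = 0.6931/0.00836 = 82.91 hr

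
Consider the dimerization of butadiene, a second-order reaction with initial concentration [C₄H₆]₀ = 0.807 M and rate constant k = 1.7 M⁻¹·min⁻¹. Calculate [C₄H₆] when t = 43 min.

0.01345 M

Step 1: For a second-order reaction: 1/[C₄H₆] = 1/[C₄H₆]₀ + kt
Step 2: 1/[C₄H₆] = 1/0.807 + 1.7 × 43
Step 3: 1/[C₄H₆] = 1.239 + 73.1 = 74.34
Step 4: [C₄H₆] = 1/74.34 = 0.01345 M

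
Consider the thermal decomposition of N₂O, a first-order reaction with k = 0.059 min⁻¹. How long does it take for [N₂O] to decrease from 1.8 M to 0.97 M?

10.48 min

Step 1: For first-order: t = ln([N₂O]₀/[N₂O])/k
Step 2: t = ln(1.8/0.97)/0.059
Step 3: t = ln(1.856)/0.059
Step 4: t = 0.6182/0.059 = 10.48 min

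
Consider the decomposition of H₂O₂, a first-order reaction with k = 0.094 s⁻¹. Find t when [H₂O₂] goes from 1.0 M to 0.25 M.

14.75 s

Step 1: For first-order: t = ln([H₂O₂]₀/[H₂O₂])/k
Step 2: t = ln(1.0/0.25)/0.094
Step 3: t = ln(4)/0.094
Step 4: t = 1.386/0.094 = 14.75 s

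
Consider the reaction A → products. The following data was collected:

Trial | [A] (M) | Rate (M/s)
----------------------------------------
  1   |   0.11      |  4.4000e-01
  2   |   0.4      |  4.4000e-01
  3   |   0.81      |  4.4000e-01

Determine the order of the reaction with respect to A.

zeroth order (0)

Step 1: Compare trials - when concentration changes, rate stays constant.
Step 2: rate₂/rate₁ = 4.4000e-01/4.4000e-01 = 1
Step 3: [A]₂/[A]₁ = 0.4/0.11 = 3.636
Step 4: Since rate ratio ≈ (conc ratio)^0, the reaction is zeroth order.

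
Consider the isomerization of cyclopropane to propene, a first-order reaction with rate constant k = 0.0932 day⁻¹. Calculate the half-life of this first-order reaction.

7.437 day

Step 1: For a first-order reaction, t₁/₂ = ln(2)/k
Step 2: t₁/₂ = ln(2)/0.0932
Step 3: t₁/₂ = 0.6931/0.0932 = 7.437 day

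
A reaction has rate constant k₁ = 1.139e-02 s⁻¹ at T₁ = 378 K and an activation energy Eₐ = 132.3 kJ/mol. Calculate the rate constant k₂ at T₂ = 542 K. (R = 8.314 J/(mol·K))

3.878e+03 s⁻¹

Step 1: Use the two-temperature Arrhenius form: ln(k₂/k₁) = -Eₐ/R × (1/T₂ - 1/T₁)
Step 2: Convert Eₐ to J/mol: 132.3 kJ/mol = 132300 J/mol
Step 3: 1/T₂ - 1/T₁ = 1/542 - 1/378 = -8.004842e-04 K⁻¹
Step 4: ln(k₂/k₁) = -132300/8.314 × -8.004842e-04 = 12.73804
Step 5: k₂ = k₁ × exp(12.73804) = 1.139e-02 × 3.40456e+05 = 3.878e+03 s⁻¹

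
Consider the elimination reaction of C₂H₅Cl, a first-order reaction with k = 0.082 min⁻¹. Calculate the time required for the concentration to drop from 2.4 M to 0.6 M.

16.91 min

Step 1: For first-order: t = ln([C₂H₅Cl]₀/[C₂H₅Cl])/k
Step 2: t = ln(2.4/0.6)/0.082
Step 3: t = ln(4)/0.082
Step 4: t = 1.386/0.082 = 16.91 min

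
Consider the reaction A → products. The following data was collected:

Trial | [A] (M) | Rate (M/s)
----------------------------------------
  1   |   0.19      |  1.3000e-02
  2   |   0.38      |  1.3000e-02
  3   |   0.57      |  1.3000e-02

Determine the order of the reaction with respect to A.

zeroth order (0)

Step 1: Compare trials - when concentration changes, rate stays constant.
Step 2: rate₂/rate₁ = 1.3000e-02/1.3000e-02 = 1
Step 3: [A]₂/[A]₁ = 0.38/0.19 = 2
Step 4: Since rate ratio ≈ (conc ratio)^0, the reaction is zeroth order.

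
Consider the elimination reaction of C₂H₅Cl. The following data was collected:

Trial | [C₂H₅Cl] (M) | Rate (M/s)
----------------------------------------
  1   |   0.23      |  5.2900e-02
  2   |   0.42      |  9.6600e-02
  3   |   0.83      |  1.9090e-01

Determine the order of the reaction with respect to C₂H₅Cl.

first order (1)

Step 1: Compare trials to find order n where rate₂/rate₁ = ([C₂H₅Cl]₂/[C₂H₅Cl]₁)^n
Step 2: rate₂/rate₁ = 9.6600e-02/5.2900e-02 = 1.826
Step 3: [C₂H₅Cl]₂/[C₂H₅Cl]₁ = 0.42/0.23 = 1.826
Step 4: n = ln(1.826)/ln(1.826) = 1.00 ≈ 1
Step 5: The reaction is first order in C₂H₅Cl.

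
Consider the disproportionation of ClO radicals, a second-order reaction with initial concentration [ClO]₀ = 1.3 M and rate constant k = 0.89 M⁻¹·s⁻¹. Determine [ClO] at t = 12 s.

0.08734 M

Step 1: For a second-order reaction: 1/[ClO] = 1/[ClO]₀ + kt
Step 2: 1/[ClO] = 1/1.3 + 0.89 × 12
Step 3: 1/[ClO] = 0.7692 + 10.68 = 11.45
Step 4: [ClO] = 1/11.45 = 0.08734 M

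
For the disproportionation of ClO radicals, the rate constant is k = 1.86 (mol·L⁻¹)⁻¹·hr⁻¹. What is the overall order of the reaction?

second order (2)

Step 1: The units of k for an nth-order reaction are (concentration)^(1-n)·(time)⁻¹.
Step 2: Here k has units (mol·L⁻¹)⁻¹·hr⁻¹, so the concentration exponent is -1.
Step 3: 1 - n = -1 ⇒ n = 2. The reaction is second order.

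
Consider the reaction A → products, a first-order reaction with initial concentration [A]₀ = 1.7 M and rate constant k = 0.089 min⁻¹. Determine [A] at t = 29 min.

0.1287 M

Step 1: For a first-order reaction: [A] = [A]₀ × e^(-kt)
Step 2: [A] = 1.7 × e^(-0.089 × 29)
Step 3: [A] = 1.7 × e^(-2.581)
Step 4: [A] = 1.7 × 0.0756983 = 0.1287 M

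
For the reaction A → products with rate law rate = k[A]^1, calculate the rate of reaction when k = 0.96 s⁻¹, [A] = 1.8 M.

1.728 M/s

Step 1: Identify the rate law: rate = k[A]^1
Step 2: Substitute values: rate = 0.96 × (1.8)^1
Step 3: Calculate: rate = 0.96 × 1.8 = 1.728 M/s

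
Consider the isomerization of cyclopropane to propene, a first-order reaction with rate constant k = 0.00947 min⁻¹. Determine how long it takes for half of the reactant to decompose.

73.19 min

Step 1: For a first-order reaction, t₁/₂ = ln(2)/k
Step 2: t₁/₂ = ln(2)/0.00947
Step 3: t₁/₂ = 0.6931/0.00947 = 73.19 min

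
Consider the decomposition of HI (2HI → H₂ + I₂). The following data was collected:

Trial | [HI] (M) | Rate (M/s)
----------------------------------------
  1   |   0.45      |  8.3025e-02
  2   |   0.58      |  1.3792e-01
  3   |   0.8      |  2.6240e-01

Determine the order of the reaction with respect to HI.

second order (2)

Step 1: Compare trials to find order n where rate₂/rate₁ = ([HI]₂/[HI]₁)^n
Step 2: rate₂/rate₁ = 1.3792e-01/8.3025e-02 = 1.661
Step 3: [HI]₂/[HI]₁ = 0.58/0.45 = 1.289
Step 4: n = ln(1.661)/ln(1.289) = 2.00 ≈ 2
Step 5: The reaction is second order in HI.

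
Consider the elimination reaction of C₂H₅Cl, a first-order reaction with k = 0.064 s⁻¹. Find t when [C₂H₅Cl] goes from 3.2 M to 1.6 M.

10.83 s

Step 1: For first-order: t = ln([C₂H₅Cl]₀/[C₂H₅Cl])/k
Step 2: t = ln(3.2/1.6)/0.064
Step 3: t = ln(2)/0.064
Step 4: t = 0.6931/0.064 = 10.83 s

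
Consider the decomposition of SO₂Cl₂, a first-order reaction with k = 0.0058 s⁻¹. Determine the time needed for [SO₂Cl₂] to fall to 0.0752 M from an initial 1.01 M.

447.9 s

Step 1: For first-order: t = ln([SO₂Cl₂]₀/[SO₂Cl₂])/k
Step 2: t = ln(1.01/0.0752)/0.0058
Step 3: t = ln(13.43)/0.0058
Step 4: t = 2.598/0.0058 = 447.9 s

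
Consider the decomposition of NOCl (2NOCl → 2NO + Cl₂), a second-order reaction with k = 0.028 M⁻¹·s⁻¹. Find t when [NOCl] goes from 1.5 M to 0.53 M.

43.58 s

Step 1: For second-order: t = (1/[NOCl] - 1/[NOCl]₀)/k
Step 2: t = (1/0.53 - 1/1.5)/0.028
Step 3: t = (1.887 - 0.6667)/0.028
Step 4: t = 1.22/0.028 = 43.58 s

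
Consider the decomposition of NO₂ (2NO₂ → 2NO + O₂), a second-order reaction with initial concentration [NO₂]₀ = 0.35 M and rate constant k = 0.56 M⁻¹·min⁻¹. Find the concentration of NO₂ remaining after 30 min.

0.05087 M

Step 1: For a second-order reaction: 1/[NO₂] = 1/[NO₂]₀ + kt
Step 2: 1/[NO₂] = 1/0.35 + 0.56 × 30
Step 3: 1/[NO₂] = 2.857 + 16.8 = 19.66
Step 4: [NO₂] = 1/19.66 = 0.05087 M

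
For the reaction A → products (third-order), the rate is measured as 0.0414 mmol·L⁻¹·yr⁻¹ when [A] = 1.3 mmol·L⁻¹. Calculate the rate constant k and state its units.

0.01884 (mmol·L⁻¹)⁻²·yr⁻¹

Step 1: rate = k[A]^3, so k = rate / [A]^3.
Step 2: k = 0.0414 / (1.3)^3 = 0.0414 / 2.197.
Step 3: k = 0.01884 (mmol·L⁻¹)⁻²·yr⁻¹.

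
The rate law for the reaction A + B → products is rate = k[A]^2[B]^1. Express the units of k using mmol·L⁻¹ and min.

(mmol·L⁻¹)⁻²·min⁻¹

Step 1: Overall order = 2 + 1 = 3.
Step 2: rate has units mmol·L⁻¹·min⁻¹; [A]^2[B]^1 has units (mmol·L⁻¹)^3.
Step 3: k = rate/([A]^2[B]^1), so units of k = (mmol·L⁻¹)^(1-3)·min⁻¹ = (mmol·L⁻¹)⁻²·min⁻¹.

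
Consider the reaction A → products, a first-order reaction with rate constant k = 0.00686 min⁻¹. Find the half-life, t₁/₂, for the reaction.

101 min

Step 1: For a first-order reaction, t₁/₂ = ln(2)/k
Step 2: t₁/₂ = ln(2)/0.00686
Step 3: t₁/₂ = 0.6931/0.00686 = 101 min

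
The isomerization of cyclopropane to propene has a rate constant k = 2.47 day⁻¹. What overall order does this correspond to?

first order (1)

Step 1: The units of k for an nth-order reaction are (concentration)^(1-n)·(time)⁻¹.
Step 2: Here k has units day⁻¹, so the concentration exponent is 0.
Step 3: 1 - n = 0 ⇒ n = 1. The reaction is first order.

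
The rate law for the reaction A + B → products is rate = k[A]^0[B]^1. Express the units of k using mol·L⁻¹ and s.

s⁻¹

Step 1: Overall order = 0 + 1 = 1.
Step 2: rate has units mol·L⁻¹·s⁻¹; [A]^0[B]^1 has units (mol·L⁻¹)^1.
Step 3: k = rate/([A]^0[B]^1), so units of k = (mol·L⁻¹)^(1-1)·s⁻¹ = s⁻¹.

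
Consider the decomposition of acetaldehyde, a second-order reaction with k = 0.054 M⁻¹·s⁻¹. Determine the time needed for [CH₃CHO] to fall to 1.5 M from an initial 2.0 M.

3.086 s

Step 1: For second-order: t = (1/[CH₃CHO] - 1/[CH₃CHO]₀)/k
Step 2: t = (1/1.5 - 1/2.0)/0.054
Step 3: t = (0.6667 - 0.5)/0.054
Step 4: t = 0.1667/0.054 = 3.086 s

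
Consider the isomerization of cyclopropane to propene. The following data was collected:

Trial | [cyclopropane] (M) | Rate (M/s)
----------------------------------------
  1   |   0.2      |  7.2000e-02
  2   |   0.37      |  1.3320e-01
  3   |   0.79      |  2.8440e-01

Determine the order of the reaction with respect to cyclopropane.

first order (1)

Step 1: Compare trials to find order n where rate₂/rate₁ = ([cyclopropane]₂/[cyclopropane]₁)^n
Step 2: rate₂/rate₁ = 1.3320e-01/7.2000e-02 = 1.85
Step 3: [cyclopropane]₂/[cyclopropane]₁ = 0.37/0.2 = 1.85
Step 4: n = ln(1.85)/ln(1.85) = 1.00 ≈ 1
Step 5: The reaction is first order in cyclopropane.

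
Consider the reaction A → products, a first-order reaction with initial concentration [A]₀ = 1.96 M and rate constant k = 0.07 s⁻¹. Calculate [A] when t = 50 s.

0.05919 M

Step 1: For a first-order reaction: [A] = [A]₀ × e^(-kt)
Step 2: [A] = 1.96 × e^(-0.07 × 50)
Step 3: [A] = 1.96 × e^(-3.5)
Step 4: [A] = 1.96 × 0.0301974 = 0.05919 M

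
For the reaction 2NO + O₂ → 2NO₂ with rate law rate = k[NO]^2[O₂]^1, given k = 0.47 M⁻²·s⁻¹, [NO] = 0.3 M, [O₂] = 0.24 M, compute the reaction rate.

0.01015 M/s

Step 1: The rate law is rate = k[NO]^2[O₂]^1
Step 2: Substitute: rate = 0.47 × (0.3)^2 × (0.24)^1
Step 3: rate = 0.47 × 0.09 × 0.24 = 0.010152 M/s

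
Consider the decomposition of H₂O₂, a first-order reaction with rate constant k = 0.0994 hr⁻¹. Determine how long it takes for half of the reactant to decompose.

6.973 hr

Step 1: For a first-order reaction, t₁/₂ = ln(2)/k
Step 2: t₁/₂ = ln(2)/0.0994
Step 3: t₁/₂ = 0.6931/0.0994 = 6.973 hr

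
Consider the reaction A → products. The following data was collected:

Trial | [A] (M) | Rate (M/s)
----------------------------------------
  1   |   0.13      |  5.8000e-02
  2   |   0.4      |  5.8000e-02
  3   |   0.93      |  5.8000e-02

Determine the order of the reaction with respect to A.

zeroth order (0)

Step 1: Compare trials - when concentration changes, rate stays constant.
Step 2: rate₂/rate₁ = 5.8000e-02/5.8000e-02 = 1
Step 3: [A]₂/[A]₁ = 0.4/0.13 = 3.077
Step 4: Since rate ratio ≈ (conc ratio)^0, the reaction is zeroth order.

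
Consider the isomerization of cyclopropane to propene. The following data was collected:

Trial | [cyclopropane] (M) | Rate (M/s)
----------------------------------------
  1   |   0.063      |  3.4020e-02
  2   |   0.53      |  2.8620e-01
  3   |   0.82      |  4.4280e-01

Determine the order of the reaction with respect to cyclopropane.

first order (1)

Step 1: Compare trials to find order n where rate₂/rate₁ = ([cyclopropane]₂/[cyclopropane]₁)^n
Step 2: rate₂/rate₁ = 2.8620e-01/3.4020e-02 = 8.413
Step 3: [cyclopropane]₂/[cyclopropane]₁ = 0.53/0.063 = 8.413
Step 4: n = ln(8.413)/ln(8.413) = 1.00 ≈ 1
Step 5: The reaction is first order in cyclopropane.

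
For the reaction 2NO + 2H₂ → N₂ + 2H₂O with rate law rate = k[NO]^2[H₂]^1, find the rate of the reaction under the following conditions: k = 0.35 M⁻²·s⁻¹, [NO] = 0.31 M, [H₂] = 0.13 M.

0.004373 M/s

Step 1: The rate law is rate = k[NO]^2[H₂]^1
Step 2: Substitute: rate = 0.35 × (0.31)^2 × (0.13)^1
Step 3: rate = 0.35 × 0.0961 × 0.13 = 0.00437255 M/s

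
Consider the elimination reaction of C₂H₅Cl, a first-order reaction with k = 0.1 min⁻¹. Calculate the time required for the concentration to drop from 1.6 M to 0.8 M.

6.931 min

Step 1: For first-order: t = ln([C₂H₅Cl]₀/[C₂H₅Cl])/k
Step 2: t = ln(1.6/0.8)/0.1
Step 3: t = ln(2)/0.1
Step 4: t = 0.6931/0.1 = 6.931 min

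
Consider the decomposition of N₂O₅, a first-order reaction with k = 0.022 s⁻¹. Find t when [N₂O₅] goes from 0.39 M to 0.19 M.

32.69 s

Step 1: For first-order: t = ln([N₂O₅]₀/[N₂O₅])/k
Step 2: t = ln(0.39/0.19)/0.022
Step 3: t = ln(2.053)/0.022
Step 4: t = 0.7191/0.022 = 32.69 s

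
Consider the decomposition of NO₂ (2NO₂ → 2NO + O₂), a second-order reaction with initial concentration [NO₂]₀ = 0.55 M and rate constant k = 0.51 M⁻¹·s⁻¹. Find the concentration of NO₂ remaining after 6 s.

0.205 M

Step 1: For a second-order reaction: 1/[NO₂] = 1/[NO₂]₀ + kt
Step 2: 1/[NO₂] = 1/0.55 + 0.51 × 6
Step 3: 1/[NO₂] = 1.818 + 3.06 = 4.878
Step 4: [NO₂] = 1/4.878 = 0.205 M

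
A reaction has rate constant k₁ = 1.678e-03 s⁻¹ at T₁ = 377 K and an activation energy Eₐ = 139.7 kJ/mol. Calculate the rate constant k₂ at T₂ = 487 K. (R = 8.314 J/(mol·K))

3.953e+01 s⁻¹

Step 1: Use the two-temperature Arrhenius form: ln(k₂/k₁) = -Eₐ/R × (1/T₂ - 1/T₁)
Step 2: Convert Eₐ to J/mol: 139.7 kJ/mol = 139700 J/mol
Step 3: 1/T₂ - 1/T₁ = 1/487 - 1/377 = -5.991318e-04 K⁻¹
Step 4: ln(k₂/k₁) = -139700/8.314 × -5.991318e-04 = 10.06720
Step 5: k₂ = k₁ × exp(10.06720) = 1.678e-03 × 2.35575e+04 = 3.953e+01 s⁻¹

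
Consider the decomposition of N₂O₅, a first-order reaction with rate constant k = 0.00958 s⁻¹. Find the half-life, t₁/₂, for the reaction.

72.35 s

Step 1: For a first-order reaction, t₁/₂ = ln(2)/k
Step 2: t₁/₂ = ln(2)/0.00958
Step 3: t₁/₂ = 0.6931/0.00958 = 72.35 s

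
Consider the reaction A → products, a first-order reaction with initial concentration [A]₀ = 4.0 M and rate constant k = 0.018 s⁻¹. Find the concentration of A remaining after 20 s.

2.791 M

Step 1: For a first-order reaction: [A] = [A]₀ × e^(-kt)
Step 2: [A] = 4.0 × e^(-0.018 × 20)
Step 3: [A] = 4.0 × e^(-0.36)
Step 4: [A] = 4.0 × 0.697676 = 2.791 M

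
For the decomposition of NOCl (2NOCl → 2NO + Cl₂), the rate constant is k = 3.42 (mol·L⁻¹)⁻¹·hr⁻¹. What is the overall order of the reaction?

second order (2)

Step 1: The units of k for an nth-order reaction are (concentration)^(1-n)·(time)⁻¹.
Step 2: Here k has units (mol·L⁻¹)⁻¹·hr⁻¹, so the concentration exponent is -1.
Step 3: 1 - n = -1 ⇒ n = 2. The reaction is second order.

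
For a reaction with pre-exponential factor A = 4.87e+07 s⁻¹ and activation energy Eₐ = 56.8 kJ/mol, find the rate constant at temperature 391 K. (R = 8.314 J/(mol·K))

1.26e+00 s⁻¹

Step 1: Use the Arrhenius equation: k = A × exp(-Eₐ/RT)
Step 2: Convert Eₐ to J/mol: 56.8 kJ/mol = 56800 J/mol
Step 3: Calculate the exponent: -Eₐ/(RT) = -56800/(8.314 × 391) = -17.47276
Step 4: k = 4.87e+07 × exp(-17.47276)
Step 5: k = 4.87e+07 × 2.58034e-08 = 1.2566e+00 s⁻¹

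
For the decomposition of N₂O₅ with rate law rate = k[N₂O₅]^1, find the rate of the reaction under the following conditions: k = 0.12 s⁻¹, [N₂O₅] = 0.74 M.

0.0888 M/s

Step 1: Identify the rate law: rate = k[N₂O₅]^1
Step 2: Substitute values: rate = 0.12 × (0.74)^1
Step 3: Calculate: rate = 0.12 × 0.74 = 0.0888 M/s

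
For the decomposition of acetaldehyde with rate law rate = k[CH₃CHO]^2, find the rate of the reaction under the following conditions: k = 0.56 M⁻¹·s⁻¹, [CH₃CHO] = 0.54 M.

0.1633 M/s

Step 1: Identify the rate law: rate = k[CH₃CHO]^2
Step 2: Substitute values: rate = 0.56 × (0.54)^2
Step 3: Calculate: rate = 0.56 × 0.2916 = 0.163296 M/s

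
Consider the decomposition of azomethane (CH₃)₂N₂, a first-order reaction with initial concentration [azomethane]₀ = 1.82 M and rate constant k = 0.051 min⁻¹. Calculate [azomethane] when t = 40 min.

0.2367 M

Step 1: For a first-order reaction: [azomethane] = [azomethane]₀ × e^(-kt)
Step 2: [azomethane] = 1.82 × e^(-0.051 × 40)
Step 3: [azomethane] = 1.82 × e^(-2.04)
Step 4: [azomethane] = 1.82 × 0.130029 = 0.2367 M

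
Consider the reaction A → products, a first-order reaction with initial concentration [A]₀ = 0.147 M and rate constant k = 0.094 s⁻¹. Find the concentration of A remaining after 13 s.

0.04331 M

Step 1: For a first-order reaction: [A] = [A]₀ × e^(-kt)
Step 2: [A] = 0.147 × e^(-0.094 × 13)
Step 3: [A] = 0.147 × e^(-1.222)
Step 4: [A] = 0.147 × 0.29464 = 0.04331 M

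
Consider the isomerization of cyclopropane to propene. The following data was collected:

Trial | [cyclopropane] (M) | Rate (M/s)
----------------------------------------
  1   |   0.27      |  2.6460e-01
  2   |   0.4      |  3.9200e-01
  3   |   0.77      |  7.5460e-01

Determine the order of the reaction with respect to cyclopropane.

first order (1)

Step 1: Compare trials to find order n where rate₂/rate₁ = ([cyclopropane]₂/[cyclopropane]₁)^n
Step 2: rate₂/rate₁ = 3.9200e-01/2.6460e-01 = 1.481
Step 3: [cyclopropane]₂/[cyclopropane]₁ = 0.4/0.27 = 1.481
Step 4: n = ln(1.481)/ln(1.481) = 1.00 ≈ 1
Step 5: The reaction is first order in cyclopropane.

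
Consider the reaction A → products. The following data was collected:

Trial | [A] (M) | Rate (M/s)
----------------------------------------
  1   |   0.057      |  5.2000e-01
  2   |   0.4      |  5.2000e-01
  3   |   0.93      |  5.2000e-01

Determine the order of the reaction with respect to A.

zeroth order (0)

Step 1: Compare trials - when concentration changes, rate stays constant.
Step 2: rate₂/rate₁ = 5.2000e-01/5.2000e-01 = 1
Step 3: [A]₂/[A]₁ = 0.4/0.057 = 7.018
Step 4: Since rate ratio ≈ (conc ratio)^0, the reaction is zeroth order.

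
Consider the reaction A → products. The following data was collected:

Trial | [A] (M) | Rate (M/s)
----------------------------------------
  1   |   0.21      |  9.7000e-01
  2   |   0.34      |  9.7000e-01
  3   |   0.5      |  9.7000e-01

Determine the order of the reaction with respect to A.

zeroth order (0)

Step 1: Compare trials - when concentration changes, rate stays constant.
Step 2: rate₂/rate₁ = 9.7000e-01/9.7000e-01 = 1
Step 3: [A]₂/[A]₁ = 0.34/0.21 = 1.619
Step 4: Since rate ratio ≈ (conc ratio)^0, the reaction is zeroth order.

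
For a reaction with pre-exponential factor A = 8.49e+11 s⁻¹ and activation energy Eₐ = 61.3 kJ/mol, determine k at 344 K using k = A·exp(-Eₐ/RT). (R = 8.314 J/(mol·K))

4.17e+02 s⁻¹

Step 1: Use the Arrhenius equation: k = A × exp(-Eₐ/RT)
Step 2: Convert Eₐ to J/mol: 61.3 kJ/mol = 61300 J/mol
Step 3: Calculate the exponent: -Eₐ/(RT) = -61300/(8.314 × 344) = -21.43345
Step 4: k = 8.49e+11 × exp(-21.43345)
Step 5: k = 8.49e+11 × 4.91554e-10 = 4.1733e+02 s⁻¹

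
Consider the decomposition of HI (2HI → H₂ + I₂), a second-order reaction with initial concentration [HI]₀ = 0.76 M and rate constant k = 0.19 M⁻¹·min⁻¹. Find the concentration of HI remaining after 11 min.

0.2936 M

Step 1: For a second-order reaction: 1/[HI] = 1/[HI]₀ + kt
Step 2: 1/[HI] = 1/0.76 + 0.19 × 11
Step 3: 1/[HI] = 1.316 + 2.09 = 3.406
Step 4: [HI] = 1/3.406 = 0.2936 M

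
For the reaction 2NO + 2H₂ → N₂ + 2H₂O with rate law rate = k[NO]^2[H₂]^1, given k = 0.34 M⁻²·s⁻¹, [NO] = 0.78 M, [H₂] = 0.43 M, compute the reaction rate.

0.08895 M/s

Step 1: The rate law is rate = k[NO]^2[H₂]^1
Step 2: Substitute: rate = 0.34 × (0.78)^2 × (0.43)^1
Step 3: rate = 0.34 × 0.6084 × 0.43 = 0.0889481 M/s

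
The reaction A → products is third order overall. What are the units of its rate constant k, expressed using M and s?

M⁻²·s⁻¹

Step 1: For overall order n, rate = k × (concentration)^n.
Step 2: Rate has units M·s⁻¹; concentration term has units M^3.
Step 3: k = rate / (concentration)^n, so units of k = M^(1-3)·s⁻¹ = M⁻²·s⁻¹.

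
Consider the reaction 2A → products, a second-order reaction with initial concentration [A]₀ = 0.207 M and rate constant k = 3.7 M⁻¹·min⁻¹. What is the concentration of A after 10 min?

0.02391 M

Step 1: For a second-order reaction: 1/[A] = 1/[A]₀ + kt
Step 2: 1/[A] = 1/0.207 + 3.7 × 10
Step 3: 1/[A] = 4.831 + 37 = 41.83
Step 4: [A] = 1/41.83 = 0.02391 M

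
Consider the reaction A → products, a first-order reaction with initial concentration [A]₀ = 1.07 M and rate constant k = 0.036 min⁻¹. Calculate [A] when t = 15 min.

0.6235 M

Step 1: For a first-order reaction: [A] = [A]₀ × e^(-kt)
Step 2: [A] = 1.07 × e^(-0.036 × 15)
Step 3: [A] = 1.07 × e^(-0.54)
Step 4: [A] = 1.07 × 0.582748 = 0.6235 M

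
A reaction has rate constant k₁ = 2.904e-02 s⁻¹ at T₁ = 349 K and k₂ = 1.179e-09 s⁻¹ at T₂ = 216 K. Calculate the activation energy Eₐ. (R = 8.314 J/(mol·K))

80.2 kJ/mol

Step 1: Use the two-temperature Arrhenius form: ln(k₂/k₁) = -Eₐ/R × (1/T₂ - 1/T₁)
Step 2: ln(k₂/k₁) = ln(1.179e-09/2.904e-02) = ln(4.05992e-08) = -17.0195
Step 3: 1/T₂ - 1/T₁ = 1/216 - 1/349 = 1.764300e-03 K⁻¹
Step 4: Eₐ = -R × ln(k₂/k₁) / (1/T₂ - 1/T₁) = -8.314 × -17.0195 / 1.764300e-03
Step 5: Eₐ = 8.0202e+04 J/mol = 80.2 kJ/mol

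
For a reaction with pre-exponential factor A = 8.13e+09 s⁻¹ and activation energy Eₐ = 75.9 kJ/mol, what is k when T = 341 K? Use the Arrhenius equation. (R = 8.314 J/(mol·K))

1.92e-02 s⁻¹

Step 1: Use the Arrhenius equation: k = A × exp(-Eₐ/RT)
Step 2: Convert Eₐ to J/mol: 75.9 kJ/mol = 75900 J/mol
Step 3: Calculate the exponent: -Eₐ/(RT) = -75900/(8.314 × 341) = -26.77179
Step 4: k = 8.13e+09 × exp(-26.77179)
Step 5: k = 8.13e+09 × 2.36134e-12 = 1.9198e-02 s⁻¹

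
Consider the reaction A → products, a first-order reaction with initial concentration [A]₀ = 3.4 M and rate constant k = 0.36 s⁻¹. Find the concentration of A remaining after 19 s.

0.003638 M

Step 1: For a first-order reaction: [A] = [A]₀ × e^(-kt)
Step 2: [A] = 3.4 × e^(-0.36 × 19)
Step 3: [A] = 3.4 × e^(-6.84)
Step 4: [A] = 3.4 × 0.0010701 = 0.003638 M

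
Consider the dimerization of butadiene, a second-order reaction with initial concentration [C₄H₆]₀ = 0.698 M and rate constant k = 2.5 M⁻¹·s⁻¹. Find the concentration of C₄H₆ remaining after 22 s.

0.01772 M

Step 1: For a second-order reaction: 1/[C₄H₆] = 1/[C₄H₆]₀ + kt
Step 2: 1/[C₄H₆] = 1/0.698 + 2.5 × 22
Step 3: 1/[C₄H₆] = 1.433 + 55 = 56.43
Step 4: [C₄H₆] = 1/56.43 = 0.01772 M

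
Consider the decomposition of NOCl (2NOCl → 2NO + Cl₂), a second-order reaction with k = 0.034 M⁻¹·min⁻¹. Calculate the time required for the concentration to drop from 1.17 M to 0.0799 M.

343 min

Step 1: For second-order: t = (1/[NOCl] - 1/[NOCl]₀)/k
Step 2: t = (1/0.0799 - 1/1.17)/0.034
Step 3: t = (12.52 - 0.8547)/0.034
Step 4: t = 11.66/0.034 = 343 min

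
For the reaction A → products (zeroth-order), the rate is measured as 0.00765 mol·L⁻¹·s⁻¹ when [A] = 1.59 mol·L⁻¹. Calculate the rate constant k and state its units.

0.00765 mol·L⁻¹·s⁻¹

Step 1: For a zeroth-order reaction, rate = k (independent of concentration).
Step 2: k = rate = 0.00765 mol·L⁻¹·s⁻¹.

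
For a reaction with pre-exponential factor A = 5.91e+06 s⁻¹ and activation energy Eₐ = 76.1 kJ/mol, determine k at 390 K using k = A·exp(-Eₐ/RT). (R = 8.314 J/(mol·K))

3.79e-04 s⁻¹

Step 1: Use the Arrhenius equation: k = A × exp(-Eₐ/RT)
Step 2: Convert Eₐ to J/mol: 76.1 kJ/mol = 76100 J/mol
Step 3: Calculate the exponent: -Eₐ/(RT) = -76100/(8.314 × 390) = -23.46983
Step 4: k = 5.91e+06 × exp(-23.46983)
Step 5: k = 5.91e+06 × 6.41479e-11 = 3.7911e-04 s⁻¹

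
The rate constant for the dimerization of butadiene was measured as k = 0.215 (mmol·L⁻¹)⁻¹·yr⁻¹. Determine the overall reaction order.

second order (2)

Step 1: The units of k for an nth-order reaction are (concentration)^(1-n)·(time)⁻¹.
Step 2: Here k has units (mmol·L⁻¹)⁻¹·yr⁻¹, so the concentration exponent is -1.
Step 3: 1 - n = -1 ⇒ n = 2. The reaction is second order.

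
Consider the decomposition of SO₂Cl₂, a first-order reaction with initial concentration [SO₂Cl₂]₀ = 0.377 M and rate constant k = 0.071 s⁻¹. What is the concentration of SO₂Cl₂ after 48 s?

0.01248 M

Step 1: For a first-order reaction: [SO₂Cl₂] = [SO₂Cl₂]₀ × e^(-kt)
Step 2: [SO₂Cl₂] = 0.377 × e^(-0.071 × 48)
Step 3: [SO₂Cl₂] = 0.377 × e^(-3.408)
Step 4: [SO₂Cl₂] = 0.377 × 0.0331073 = 0.01248 M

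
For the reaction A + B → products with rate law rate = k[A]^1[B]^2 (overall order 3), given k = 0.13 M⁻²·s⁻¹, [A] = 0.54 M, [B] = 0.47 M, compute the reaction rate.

0.01551 M/s

Step 1: The rate law is rate = k[A]^1[B]^2, overall order = 1+2 = 3
Step 2: Substitute values: rate = 0.13 × (0.54)^1 × (0.47)^2
Step 3: rate = 0.13 × 0.54 × 0.2209 = 0.0155072 M/s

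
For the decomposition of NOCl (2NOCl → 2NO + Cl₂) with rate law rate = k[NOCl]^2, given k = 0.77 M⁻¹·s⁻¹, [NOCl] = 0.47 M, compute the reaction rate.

0.1701 M/s

Step 1: Identify the rate law: rate = k[NOCl]^2
Step 2: Substitute values: rate = 0.77 × (0.47)^2
Step 3: Calculate: rate = 0.77 × 0.2209 = 0.170093 M/s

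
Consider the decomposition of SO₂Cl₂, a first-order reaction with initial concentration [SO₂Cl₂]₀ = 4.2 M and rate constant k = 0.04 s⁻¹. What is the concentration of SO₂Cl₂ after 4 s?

3.579 M

Step 1: For a first-order reaction: [SO₂Cl₂] = [SO₂Cl₂]₀ × e^(-kt)
Step 2: [SO₂Cl₂] = 4.2 × e^(-0.04 × 4)
Step 3: [SO₂Cl₂] = 4.2 × e^(-0.16)
Step 4: [SO₂Cl₂] = 4.2 × 0.852144 = 3.579 M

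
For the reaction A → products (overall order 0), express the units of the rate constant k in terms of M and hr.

M·hr⁻¹

Step 1: For overall order n, rate = k × (concentration)^n.
Step 2: Rate has units M·hr⁻¹; concentration term has units M^0.
Step 3: k = rate / (concentration)^n, so units of k = M^(1-0)·hr⁻¹ = M·hr⁻¹.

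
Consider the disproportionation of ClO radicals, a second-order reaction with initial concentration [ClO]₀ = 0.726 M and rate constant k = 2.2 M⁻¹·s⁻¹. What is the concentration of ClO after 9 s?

0.04722 M

Step 1: For a second-order reaction: 1/[ClO] = 1/[ClO]₀ + kt
Step 2: 1/[ClO] = 1/0.726 + 2.2 × 9
Step 3: 1/[ClO] = 1.377 + 19.8 = 21.18
Step 4: [ClO] = 1/21.18 = 0.04722 M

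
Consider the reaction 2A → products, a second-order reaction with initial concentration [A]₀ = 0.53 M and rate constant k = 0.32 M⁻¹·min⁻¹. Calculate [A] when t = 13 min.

0.1654 M

Step 1: For a second-order reaction: 1/[A] = 1/[A]₀ + kt
Step 2: 1/[A] = 1/0.53 + 0.32 × 13
Step 3: 1/[A] = 1.887 + 4.16 = 6.047
Step 4: [A] = 1/6.047 = 0.1654 M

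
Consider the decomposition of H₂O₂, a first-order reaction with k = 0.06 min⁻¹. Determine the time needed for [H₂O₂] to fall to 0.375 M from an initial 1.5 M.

23.1 min

Step 1: For first-order: t = ln([H₂O₂]₀/[H₂O₂])/k
Step 2: t = ln(1.5/0.375)/0.06
Step 3: t = ln(4)/0.06
Step 4: t = 1.386/0.06 = 23.1 min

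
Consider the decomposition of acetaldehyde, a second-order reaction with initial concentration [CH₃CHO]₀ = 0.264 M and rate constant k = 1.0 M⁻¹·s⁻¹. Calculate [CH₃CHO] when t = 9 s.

0.0782 M

Step 1: For a second-order reaction: 1/[CH₃CHO] = 1/[CH₃CHO]₀ + kt
Step 2: 1/[CH₃CHO] = 1/0.264 + 1.0 × 9
Step 3: 1/[CH₃CHO] = 3.788 + 9 = 12.79
Step 4: [CH₃CHO] = 1/12.79 = 0.0782 M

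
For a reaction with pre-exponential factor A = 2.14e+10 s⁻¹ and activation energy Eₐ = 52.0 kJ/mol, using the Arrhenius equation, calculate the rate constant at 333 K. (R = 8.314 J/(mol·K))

1.49e+02 s⁻¹

Step 1: Use the Arrhenius equation: k = A × exp(-Eₐ/RT)
Step 2: Convert Eₐ to J/mol: 52.0 kJ/mol = 52000 J/mol
Step 3: Calculate the exponent: -Eₐ/(RT) = -52000/(8.314 × 333) = -18.78231
Step 4: k = 2.14e+10 × exp(-18.78231)
Step 5: k = 2.14e+10 × 6.96541e-09 = 1.4906e+02 s⁻¹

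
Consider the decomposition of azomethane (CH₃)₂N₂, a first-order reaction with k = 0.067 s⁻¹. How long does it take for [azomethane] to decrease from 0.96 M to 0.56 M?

8.045 s

Step 1: For first-order: t = ln([azomethane]₀/[azomethane])/k
Step 2: t = ln(0.96/0.56)/0.067
Step 3: t = ln(1.714)/0.067
Step 4: t = 0.539/0.067 = 8.045 s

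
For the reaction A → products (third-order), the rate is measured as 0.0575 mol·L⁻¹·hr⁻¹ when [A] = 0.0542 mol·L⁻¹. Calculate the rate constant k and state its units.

361.1 (mol·L⁻¹)⁻²·hr⁻¹

Step 1: rate = k[A]^3, so k = rate / [A]^3.
Step 2: k = 0.0575 / (0.0542)^3 = 0.0575 / 0.0001592.
Step 3: k = 361.1 (mol·L⁻¹)⁻²·hr⁻¹.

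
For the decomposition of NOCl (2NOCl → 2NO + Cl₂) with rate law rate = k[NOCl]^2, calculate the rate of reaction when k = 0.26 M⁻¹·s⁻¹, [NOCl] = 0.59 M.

0.09051 M/s

Step 1: Identify the rate law: rate = k[NOCl]^2
Step 2: Substitute values: rate = 0.26 × (0.59)^2
Step 3: Calculate: rate = 0.26 × 0.3481 = 0.090506 M/s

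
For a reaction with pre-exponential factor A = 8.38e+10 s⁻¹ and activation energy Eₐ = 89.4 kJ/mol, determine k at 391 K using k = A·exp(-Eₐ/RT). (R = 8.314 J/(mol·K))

9.54e-02 s⁻¹

Step 1: Use the Arrhenius equation: k = A × exp(-Eₐ/RT)
Step 2: Convert Eₐ to J/mol: 89.4 kJ/mol = 89400 J/mol
Step 3: Calculate the exponent: -Eₐ/(RT) = -89400/(8.314 × 391) = -27.50114
Step 4: k = 8.38e+10 × exp(-27.50114)
Step 5: k = 8.38e+10 × 1.13869e-12 = 9.5422e-02 s⁻¹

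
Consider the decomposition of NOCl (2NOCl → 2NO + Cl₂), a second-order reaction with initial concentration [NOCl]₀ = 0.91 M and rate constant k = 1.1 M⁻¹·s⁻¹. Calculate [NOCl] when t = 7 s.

0.1137 M

Step 1: For a second-order reaction: 1/[NOCl] = 1/[NOCl]₀ + kt
Step 2: 1/[NOCl] = 1/0.91 + 1.1 × 7
Step 3: 1/[NOCl] = 1.099 + 7.7 = 8.799
Step 4: [NOCl] = 1/8.799 = 0.1137 M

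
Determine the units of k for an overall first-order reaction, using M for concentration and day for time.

day⁻¹

Step 1: For overall order n, rate = k × (concentration)^n.
Step 2: Rate has units M·day⁻¹; concentration term has units M^1.
Step 3: k = rate / (concentration)^n, so units of k = M^(1-1)·day⁻¹ = day⁻¹.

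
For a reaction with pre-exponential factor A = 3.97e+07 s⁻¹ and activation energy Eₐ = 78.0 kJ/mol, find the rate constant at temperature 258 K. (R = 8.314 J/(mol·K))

6.40e-09 s⁻¹

Step 1: Use the Arrhenius equation: k = A × exp(-Eₐ/RT)
Step 2: Convert Eₐ to J/mol: 78.0 kJ/mol = 78000 J/mol
Step 3: Calculate the exponent: -Eₐ/(RT) = -78000/(8.314 × 258) = -36.36343
Step 4: k = 3.97e+07 × exp(-36.36343)
Step 5: k = 3.97e+07 × 1.61273e-16 = 6.4025e-09 s⁻¹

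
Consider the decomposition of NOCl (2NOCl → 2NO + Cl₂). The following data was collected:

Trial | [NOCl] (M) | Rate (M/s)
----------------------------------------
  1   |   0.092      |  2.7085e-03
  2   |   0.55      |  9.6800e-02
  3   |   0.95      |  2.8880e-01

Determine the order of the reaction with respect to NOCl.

second order (2)

Step 1: Compare trials to find order n where rate₂/rate₁ = ([NOCl]₂/[NOCl]₁)^n
Step 2: rate₂/rate₁ = 9.6800e-02/2.7085e-03 = 35.74
Step 3: [NOCl]₂/[NOCl]₁ = 0.55/0.092 = 5.978
Step 4: n = ln(35.74)/ln(5.978) = 2.00 ≈ 2
Step 5: The reaction is second order in NOCl.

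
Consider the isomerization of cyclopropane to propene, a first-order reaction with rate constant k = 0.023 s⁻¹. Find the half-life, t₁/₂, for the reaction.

30.14 s

Step 1: For a first-order reaction, t₁/₂ = ln(2)/k
Step 2: t₁/₂ = ln(2)/0.023
Step 3: t₁/₂ = 0.6931/0.023 = 30.14 s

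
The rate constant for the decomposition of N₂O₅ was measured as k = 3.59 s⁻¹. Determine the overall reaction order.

first order (1)

Step 1: The units of k for an nth-order reaction are (concentration)^(1-n)·(time)⁻¹.
Step 2: Here k has units s⁻¹, so the concentration exponent is 0.
Step 3: 1 - n = 0 ⇒ n = 1. The reaction is first order.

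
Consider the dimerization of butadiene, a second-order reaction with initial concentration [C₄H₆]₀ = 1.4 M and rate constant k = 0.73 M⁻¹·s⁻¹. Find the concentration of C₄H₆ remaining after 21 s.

0.06233 M

Step 1: For a second-order reaction: 1/[C₄H₆] = 1/[C₄H₆]₀ + kt
Step 2: 1/[C₄H₆] = 1/1.4 + 0.73 × 21
Step 3: 1/[C₄H₆] = 0.7143 + 15.33 = 16.04
Step 4: [C₄H₆] = 1/16.04 = 0.06233 M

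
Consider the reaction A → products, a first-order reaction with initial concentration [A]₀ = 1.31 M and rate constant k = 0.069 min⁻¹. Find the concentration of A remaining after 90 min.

0.002632 M

Step 1: For a first-order reaction: [A] = [A]₀ × e^(-kt)
Step 2: [A] = 1.31 × e^(-0.069 × 90)
Step 3: [A] = 1.31 × e^(-6.21)
Step 4: [A] = 1.31 × 0.00200924 = 0.002632 M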